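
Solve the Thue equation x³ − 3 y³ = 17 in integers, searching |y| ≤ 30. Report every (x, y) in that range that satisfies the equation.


The equation is x³ - 3y³ = 17. For fixed y, x³ = 3·y³ + 17, so a solution requires the RHS to be a perfect cube.
Strategy: iterate y from -30 to 30, compute RHS = 3·y³ + 17, and check whether it is a (positive or negative) perfect cube.
Check small values of y:
  y = 0: RHS = 17 is not a perfect cube.
  y = 1: RHS = 20 is not a perfect cube.
  y = -1: RHS = 14 is not a perfect cube.
  y = 2: RHS = 41 is not a perfect cube.
  y = -2: RHS = -7 is not a perfect cube.
  y = 3: RHS = 98 is not a perfect cube.
  y = -3: RHS = -64 = (-4)³ ⇒ x = -4 works.
Continuing the search up to |y| = 30 finds no further solutions beyond those listed.
Collected solutions: (-4, -3).

Solutions (with |y| ≤ 30): (-4, -3).


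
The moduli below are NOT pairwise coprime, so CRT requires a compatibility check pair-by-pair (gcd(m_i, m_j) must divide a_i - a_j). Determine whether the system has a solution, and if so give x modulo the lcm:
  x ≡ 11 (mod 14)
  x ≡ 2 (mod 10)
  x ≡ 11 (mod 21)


Moduli 14, 10, 21 are not pairwise coprime, so CRT works modulo lcm(m_i) when all pairwise compatibility conditions hold.
Pairwise compatibility: gcd(m_i, m_j) must divide a_i - a_j for every pair.
Merge one congruence at a time:
  Start: x ≡ 11 (mod 14).
  Combine with x ≡ 2 (mod 10): gcd(14, 10) = 2, and 2 - 11 = -9 is NOT divisible by 2.
    ⇒ system is inconsistent (no integer solution).

No solution (the system is inconsistent).


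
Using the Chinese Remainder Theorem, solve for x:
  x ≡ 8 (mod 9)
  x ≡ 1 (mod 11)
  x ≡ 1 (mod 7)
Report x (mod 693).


Moduli 9, 11, 7 are pairwise coprime; by CRT there is a unique solution modulo M = 9 · 11 · 7 = 693.
Solve pairwise, accumulating the modulus:
  Start with x ≡ 8 (mod 9).
  Combine with x ≡ 1 (mod 11): since gcd(9, 11) = 1, we get a unique residue mod 99.
    Write x = 8 + 9·t and substitute into x ≡ 1 (mod 11): 9·t ≡ 1 − 8 = -7 (mod 11).
    Reduce coefficients mod 11: 9·t ≡ 4 (mod 11).
    The inverse of 9 mod 11 is 5 (since 9·5 = 45 = 4·11 + 1), so t ≡ 5·4 = 20 ≡ 9 (mod 11).
    Then x = 8 + 9·9 = 89, valid modulo lcm(9, 11) = 99: x ≡ 89 (mod 99).
  Combine with x ≡ 1 (mod 7): since gcd(99, 7) = 1, we get a unique residue mod 693.
    Write x = 89 + 99·t and substitute into x ≡ 1 (mod 7): 99·t ≡ 1 − 89 = -88 (mod 7).
    Reduce coefficients mod 7: 1·t ≡ 3 (mod 7).
    So t ≡ 3 (mod 7).
    Then x = 89 + 99·3 = 386, valid modulo lcm(99, 7) = 693: x ≡ 386 (mod 693).
Verify: 386 mod 9 = 8 ✓, 386 mod 11 = 1 ✓, 386 mod 7 = 1 ✓.

x ≡ 386 (mod 693).


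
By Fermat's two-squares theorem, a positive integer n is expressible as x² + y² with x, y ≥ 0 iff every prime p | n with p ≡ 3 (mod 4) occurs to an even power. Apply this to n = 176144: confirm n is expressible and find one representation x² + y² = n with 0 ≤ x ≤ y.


Step 1: Factor n = 176144 = 2^4 · 101 · 109.
Step 2: Check the mod-4 condition on each prime factor: 2 = 2 (special); 101 ≡ 1 (mod 4), exponent 1; 109 ≡ 1 (mod 4), exponent 1.
All primes ≡ 3 (mod 4) appear to even exponent (or don't appear), so by the two-squares theorem n IS expressible as a sum of two squares.
Step 3: Build a representation. Group n = k² · m with k = 4 and m = 101 · 109 = 11009 (a product of primes ≡ 1 (mod 4)); a representation of m scales to one of n via (k·x)² + (k·y)² = k²(x² + y²). Each prime p ≡ 1 (mod 4) is itself a sum of two squares; find a² by testing p − a² for a perfect square:
  101: 101 − 1² = 100 = 10² ⇒ 101 = 1² + 10².
  109: 109 − 1² = 108, 109 − 2² = 105, 109 − 3² = 100 = 10² ⇒ 109 = 3² + 10².
  Combine using the Brahmagupta–Fibonacci identity (a² + b²)(c² + d²) = (ac − bd)² + (ad + bc)² = (ac + bd)² + (ad − bc)²:
  101 · 109 = 11009: from (1² + 10²)(3² + 10²), take (1·3 − 10·10, 1·10 + 10·3) = (3 − 100, 10 + 30) = (-97, 40); dropping signs (only squares matter) gives (97, 40); check 97² + 40² = 9409 + 1600 = 11009 ✓.
  Scale by k = 4: (4·97, 4·40) = (388, 160).
Step 4: Order so x ≤ y and verify: 160² + 388² = 25600 + 150544 = 176144 = n. ✓

n = 176144 = 160² + 388² (one valid representation with x ≤ y).


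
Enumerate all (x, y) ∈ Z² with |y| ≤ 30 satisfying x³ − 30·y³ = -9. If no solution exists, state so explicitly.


The equation is x³ - 30y³ = -9. For fixed y, x³ = 30·y³ − 9, so a solution requires the RHS to be a perfect cube.
Strategy: iterate y from -30 to 30, compute RHS = 30·y³ − 9, and check whether it is a (positive or negative) perfect cube.
Check small values of y:
  y = 0: RHS = -9 is not a perfect cube.
  y = 1: RHS = 21 is not a perfect cube.
  y = -1: RHS = -39 is not a perfect cube.
  y = 2: RHS = 231 is not a perfect cube.
  y = -2: RHS = -249 is not a perfect cube.
  y = 3: RHS = 801 is not a perfect cube.
  y = -3: RHS = -819 is not a perfect cube.
Continuing the search up to |y| = 30 finds no solutions either.
No (x, y) in the scanned range satisfies the equation.

No integer solutions with |y| ≤ 30.


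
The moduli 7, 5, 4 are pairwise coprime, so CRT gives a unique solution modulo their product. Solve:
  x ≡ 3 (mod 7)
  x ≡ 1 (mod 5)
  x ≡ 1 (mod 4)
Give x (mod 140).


Moduli 7, 5, 4 are pairwise coprime; by CRT there is a unique solution modulo M = 7 · 5 · 4 = 140.
Solve pairwise, accumulating the modulus:
  Start with x ≡ 3 (mod 7).
  Combine with x ≡ 1 (mod 5): since gcd(7, 5) = 1, we get a unique residue mod 35.
    Write x = 3 + 7·t and substitute into x ≡ 1 (mod 5): 7·t ≡ 1 − 3 = -2 (mod 5).
    Reduce coefficients mod 5: 2·t ≡ 3 (mod 5).
    The inverse of 2 mod 5 is 3 (since 2·3 = 6 = 1·5 + 1), so t ≡ 3·3 = 9 ≡ 4 (mod 5).
    Then x = 3 + 7·4 = 31, valid modulo lcm(7, 5) = 35: x ≡ 31 (mod 35).
  Combine with x ≡ 1 (mod 4): since gcd(35, 4) = 1, we get a unique residue mod 140.
    Write x = 31 + 35·t and substitute into x ≡ 1 (mod 4): 35·t ≡ 1 − 31 = -30 (mod 4).
    Reduce coefficients mod 4: 3·t ≡ 2 (mod 4).
    The inverse of 3 mod 4 is 3 (since 3·3 = 9 = 2·4 + 1), so t ≡ 3·2 = 6 ≡ 2 (mod 4).
    Then x = 31 + 35·2 = 101, valid modulo lcm(35, 4) = 140: x ≡ 101 (mod 140).
Verify: 101 mod 7 = 3 ✓, 101 mod 5 = 1 ✓, 101 mod 4 = 1 ✓.

x ≡ 101 (mod 140).


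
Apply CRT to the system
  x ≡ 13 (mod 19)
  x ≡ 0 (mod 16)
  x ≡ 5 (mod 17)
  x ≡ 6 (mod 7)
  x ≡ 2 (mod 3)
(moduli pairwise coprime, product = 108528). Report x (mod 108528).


Product of moduli M = 19 · 16 · 17 · 7 · 3 = 108528.
Merge one congruence at a time:
  Start: x ≡ 13 (mod 19).
  Combine with x ≡ 0 (mod 16); new modulus lcm = 304.
    Write x = 13 + 19·t and substitute into x ≡ 0 (mod 16): 19·t ≡ 0 − 13 = -13 (mod 16).
    Reduce coefficients mod 16: 3·t ≡ 3 (mod 16).
    The inverse of 3 mod 16 is 11 (since 3·11 = 33 = 2·16 + 1), so t ≡ 11·3 = 33 ≡ 1 (mod 16).
    Then x = 13 + 19·1 = 32, valid modulo lcm(19, 16) = 304: x ≡ 32 (mod 304).
  Combine with x ≡ 5 (mod 17); new modulus lcm = 5168.
    Write x = 32 + 304·t and substitute into x ≡ 5 (mod 17): 304·t ≡ 5 − 32 = -27 (mod 17).
    Reduce coefficients mod 17: 15·t ≡ 7 (mod 17).
    The inverse of 15 mod 17 is 8 (since 15·8 = 120 = 7·17 + 1), so t ≡ 8·7 = 56 ≡ 5 (mod 17).
    Then x = 32 + 304·5 = 1552, valid modulo lcm(304, 17) = 5168: x ≡ 1552 (mod 5168).
  Combine with x ≡ 6 (mod 7); new modulus lcm = 36176.
    Write x = 1552 + 5168·t and substitute into x ≡ 6 (mod 7): 5168·t ≡ 6 − 1552 = -1546 (mod 7).
    Reduce coefficients mod 7: 2·t ≡ 1 (mod 7).
    The inverse of 2 mod 7 is 4 (since 2·4 = 8 = 1·7 + 1), so t ≡ 4·1 = 4 ≡ 4 (mod 7).
    Then x = 1552 + 5168·4 = 22224, valid modulo lcm(5168, 7) = 36176: x ≡ 22224 (mod 36176).
  Combine with x ≡ 2 (mod 3); new modulus lcm = 108528.
    Write x = 22224 + 36176·t and substitute into x ≡ 2 (mod 3): 36176·t ≡ 2 − 22224 = -22222 (mod 3).
    Reduce coefficients mod 3: 2·t ≡ 2 (mod 3).
    The inverse of 2 mod 3 is 2 (since 2·2 = 4 = 1·3 + 1), so t ≡ 2·2 = 4 ≡ 1 (mod 3).
    Then x = 22224 + 36176·1 = 58400, valid modulo lcm(36176, 3) = 108528: x ≡ 58400 (mod 108528).
Verify against each original: 58400 mod 19 = 13, 58400 mod 16 = 0, 58400 mod 17 = 5, 58400 mod 7 = 6, 58400 mod 3 = 2.

x ≡ 58400 (mod 108528).


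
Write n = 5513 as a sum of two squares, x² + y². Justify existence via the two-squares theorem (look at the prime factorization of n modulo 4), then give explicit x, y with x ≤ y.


Step 1: Factor n = 5513 = 37 · 149.
Step 2: Check the mod-4 condition on each prime factor: 37 ≡ 1 (mod 4), exponent 1; 149 ≡ 1 (mod 4), exponent 1.
All primes ≡ 3 (mod 4) appear to even exponent (or don't appear), so by the two-squares theorem n IS expressible as a sum of two squares.
Step 3: Build a representation. Here n = 37 · 149 is a product of primes ≡ 1 (mod 4). Each prime p ≡ 1 (mod 4) is itself a sum of two squares; find a² by testing p − a² for a perfect square:
  37: 37 − 1² = 36 = 6² ⇒ 37 = 1² + 6².
  149: 149 − 1² = 148, 149 − 2² = 145, 149 − 3² = 140, 149 − 4² = 133, 149 − 5² = 124, 149 − 6² = 113, 149 − 7² = 100 = 10² ⇒ 149 = 7² + 10².
  Combine using the Brahmagupta–Fibonacci identity (a² + b²)(c² + d²) = (ac − bd)² + (ad + bc)² = (ac + bd)² + (ad − bc)²:
  37 · 149 = 5513: from (1² + 6²)(7² + 10²), take (1·7 − 6·10, 1·10 + 6·7) = (7 − 60, 10 + 42) = (-53, 52); dropping signs (only squares matter) gives (53, 52); check 53² + 52² = 2809 + 2704 = 5513 ✓.
Step 4: Order so x ≤ y and verify: 52² + 53² = 2704 + 2809 = 5513 = n. ✓

n = 5513 = 52² + 53² (one valid representation with x ≤ y).


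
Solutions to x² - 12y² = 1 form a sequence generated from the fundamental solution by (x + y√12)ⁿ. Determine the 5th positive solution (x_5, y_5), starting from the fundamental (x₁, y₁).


Step 1: Find the fundamental solution (x₁, y₁) of x² - 12y² = 1.
  Expand √12 as a continued fraction. a₀ = ⌊√12⌋ = 3; iterate m_{k+1} = d_k·a_k − m_k, d_{k+1} = (12 − m_{k+1}²)/d_k, a_{k+1} = ⌊(a₀ + m_{k+1})/d_{k+1}⌋ (starting m₀ = 0, d₀ = 1), with convergents p_k = a_k·p_{k-1} + p_{k-2}, q_k = a_k·q_{k-1} + q_{k-2} (p₋₁ = 1, q₋₁ = 0):
  k = 0: a₀ = 3; p₀/q₀ = 3/1; p₀² − 12·q₀² = 9 − 12 = -3.
  k = 1: m = 3, d = 3, a = ⌊(3 + 3)/3⌋ = 2; p/q = (2·3 + 1)/(2·1 + 0) = 7/2; p² − 12·q² = 49 − 48 = 1.
  The first convergent with p² − 12·q² = 1 gives the fundamental solution (x₁, y₁) = (7, 2).
Step 2: Apply the recurrence (x_{n+1}, y_{n+1}) = (x₁x_n + 12y₁y_n, x₁y_n + y₁x_n) repeatedly.
  From (x_1, y_1) = (7, 2): x_2 = 7·7 + 12·2·2 = 97; y_2 = 7·2 + 2·7 = 28.
  From (x_2, y_2) = (97, 28): x_3 = 7·97 + 12·2·28 = 1351; y_3 = 7·28 + 2·97 = 390.
  From (x_3, y_3) = (1351, 390): x_4 = 7·1351 + 12·2·390 = 18817; y_4 = 7·390 + 2·1351 = 5432.
  From (x_4, y_4) = (18817, 5432): x_5 = 7·18817 + 12·2·5432 = 262087; y_5 = 7·5432 + 2·18817 = 75658.
Step 3: Verify x_5² - 12·y_5² = 68689595569 - 68689595568 = 1 (should be 1). ✓

(x_1, y_1) = (7, 2); (x_5, y_5) = (262087, 75658).


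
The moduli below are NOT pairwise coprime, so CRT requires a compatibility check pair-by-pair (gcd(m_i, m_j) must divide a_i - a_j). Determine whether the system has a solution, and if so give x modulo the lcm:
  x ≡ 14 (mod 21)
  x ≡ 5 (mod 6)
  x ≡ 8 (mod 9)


Moduli 21, 6, 9 are not pairwise coprime, so CRT works modulo lcm(m_i) when all pairwise compatibility conditions hold.
Pairwise compatibility: gcd(m_i, m_j) must divide a_i - a_j for every pair.
Merge one congruence at a time:
  Start: x ≡ 14 (mod 21).
  Combine with x ≡ 5 (mod 6): gcd(21, 6) = 3; 5 - 14 = -9, which IS divisible by 3, so compatible.
    Write x = 14 + 21·t and substitute into x ≡ 5 (mod 6): 21·t ≡ 5 − 14 = -9 (mod 6).
    Divide the congruence (and modulus) by g = 3: 7·t ≡ -3 (mod 2).
    Reduce coefficients mod 2: 1·t ≡ 1 (mod 2).
    So t ≡ 1 (mod 2).
    Then x = 14 + 21·1 = 35, valid modulo lcm(21, 6) = 42: x ≡ 35 (mod 42).
  Combine with x ≡ 8 (mod 9): gcd(42, 9) = 3; 8 - 35 = -27, which IS divisible by 3, so compatible.
    Write x = 35 + 42·t and substitute into x ≡ 8 (mod 9): 42·t ≡ 8 − 35 = -27 (mod 9).
    Divide the congruence (and modulus) by g = 3: 14·t ≡ -9 (mod 3).
    Reduce coefficients mod 3: 2·t ≡ 0 (mod 3).
    The inverse of 2 mod 3 is 2 (since 2·2 = 4 = 1·3 + 1), so t ≡ 2·0 = 0 ≡ 0 (mod 3).
    Then x = 35 + 42·0 = 35, valid modulo lcm(42, 9) = 126: x ≡ 35 (mod 126).
Verify: 35 mod 21 = 14, 35 mod 6 = 5, 35 mod 9 = 8.

x ≡ 35 (mod 126).


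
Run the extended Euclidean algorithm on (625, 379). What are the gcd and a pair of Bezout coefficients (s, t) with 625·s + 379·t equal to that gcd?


Euclidean algorithm on (625, 379) — divide until remainder is 0:
  625 = 1 · 379 + 246
  379 = 1 · 246 + 133
  246 = 1 · 133 + 113
  133 = 1 · 113 + 20
  113 = 5 · 20 + 13
  20 = 1 · 13 + 7
  13 = 1 · 7 + 6
  7 = 1 · 6 + 1
  6 = 6 · 1 + 0
gcd(625, 379) = 1.
Track Bezout coefficients alongside the remainders: start with r₀ = 625 = a·1 + b·0 (s = 1, t = 0) and r₁ = 379 = a·0 + b·1 (s = 0, t = 1); each new remainder r_{k+1} = r_{k-1} − q_k·r_k inherits s_{k+1} = s_{k-1} − q_k·s_k, t_{k+1} = t_{k-1} − q_k·t_k, so r_k = a·s_k + b·t_k at every step:
  q = 1: r = 246, s = 1 − 1·0 = 1, t = 0 − 1·1 = -1  (check: 625·1 + 379·(-1) = 246)
  q = 1: r = 133, s = 0 − 1·1 = -1, t = 1 − 1·(-1) = 2  (check: 625·(-1) + 379·2 = 133)
  q = 1: r = 113, s = 1 − 1·(-1) = 2, t = -1 − 1·2 = -3  (check: 625·2 + 379·(-3) = 113)
  q = 1: r = 20, s = -1 − 1·2 = -3, t = 2 − 1·(-3) = 5  (check: 625·(-3) + 379·5 = 20)
  q = 5: r = 13, s = 2 − 5·(-3) = 17, t = -3 − 5·5 = -28  (check: 625·17 + 379·(-28) = 13)
  q = 1: r = 7, s = -3 − 1·17 = -20, t = 5 − 1·(-28) = 33  (check: 625·(-20) + 379·33 = 7)
  q = 1: r = 6, s = 17 − 1·(-20) = 37, t = -28 − 1·33 = -61  (check: 625·37 + 379·(-61) = 6)
  q = 1: r = 1, s = -20 − 1·37 = -57, t = 33 − 1·(-61) = 94  (check: 625·(-57) + 379·94 = 1)
The row with r = 1 (the gcd) gives the Bezout coefficients s = -57, t = 94.
Result: 625 · (-57) + 379 · (94) = 1.

gcd(625, 379) = 1; s = -57, t = 94 (check: 625·(-57) + 379·94 = 1).


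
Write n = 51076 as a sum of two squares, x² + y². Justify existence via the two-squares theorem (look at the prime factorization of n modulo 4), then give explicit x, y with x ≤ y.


Step 1: Factor n = 51076 = 2^2 · 113^2.
Step 2: Check the mod-4 condition on each prime factor: 2 = 2 (special); 113 ≡ 1 (mod 4), exponent 2.
All primes ≡ 3 (mod 4) appear to even exponent (or don't appear), so by the two-squares theorem n IS expressible as a sum of two squares.
Step 3: Build a representation. Group n = k² · m with k = 2 and m = 113 · 113 = 12769 (a product of primes ≡ 1 (mod 4)); a representation of m scales to one of n via (k·x)² + (k·y)² = k²(x² + y²). Each prime p ≡ 1 (mod 4) is itself a sum of two squares; find a² by testing p − a² for a perfect square:
  113: 113 − 1² = 112, 113 − 2² = 109, 113 − 3² = 104, 113 − 4² = 97, 113 − 5² = 88, 113 − 6² = 77, 113 − 7² = 64 = 8² ⇒ 113 = 7² + 8².
  Combine using the Brahmagupta–Fibonacci identity (a² + b²)(c² + d²) = (ac − bd)² + (ad + bc)² = (ac + bd)² + (ad − bc)²:
  113 · 113 = 12769: from (7² + 8²)(7² + 8²), take (7·7 − 8·8, 7·8 + 8·7) = (49 − 64, 56 + 56) = (-15, 112); dropping signs (only squares matter) gives (15, 112); check 15² + 112² = 225 + 12544 = 12769 ✓.
  Scale by k = 2: (2·15, 2·112) = (30, 224).
Step 4: Order so x ≤ y and verify: 30² + 224² = 900 + 50176 = 51076 = n. ✓

n = 51076 = 30² + 224² (one valid representation with x ≤ y).


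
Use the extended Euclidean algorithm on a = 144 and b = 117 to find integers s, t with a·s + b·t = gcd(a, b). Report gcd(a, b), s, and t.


Euclidean algorithm on (144, 117) — divide until remainder is 0:
  144 = 1 · 117 + 27
  117 = 4 · 27 + 9
  27 = 3 · 9 + 0
gcd(144, 117) = 9.
Track Bezout coefficients alongside the remainders: start with r₀ = 144 = a·1 + b·0 (s = 1, t = 0) and r₁ = 117 = a·0 + b·1 (s = 0, t = 1); each new remainder r_{k+1} = r_{k-1} − q_k·r_k inherits s_{k+1} = s_{k-1} − q_k·s_k, t_{k+1} = t_{k-1} − q_k·t_k, so r_k = a·s_k + b·t_k at every step:
  q = 1: r = 27, s = 1 − 1·0 = 1, t = 0 − 1·1 = -1  (check: 144·1 + 117·(-1) = 27)
  q = 4: r = 9, s = 0 − 4·1 = -4, t = 1 − 4·(-1) = 5  (check: 144·(-4) + 117·5 = 9)
The row with r = 9 (the gcd) gives the Bezout coefficients s = -4, t = 5.
Result: 144 · (-4) + 117 · (5) = 9.

gcd(144, 117) = 9; s = -4, t = 5 (check: 144·(-4) + 117·5 = 9).


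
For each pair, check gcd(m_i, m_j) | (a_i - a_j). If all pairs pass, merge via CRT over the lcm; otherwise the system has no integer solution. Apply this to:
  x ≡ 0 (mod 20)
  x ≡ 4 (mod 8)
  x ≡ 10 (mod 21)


Moduli 20, 8, 21 are not pairwise coprime, so CRT works modulo lcm(m_i) when all pairwise compatibility conditions hold.
Pairwise compatibility: gcd(m_i, m_j) must divide a_i - a_j for every pair.
Merge one congruence at a time:
  Start: x ≡ 0 (mod 20).
  Combine with x ≡ 4 (mod 8): gcd(20, 8) = 4; 4 - 0 = 4, which IS divisible by 4, so compatible.
    Write x = 0 + 20·t and substitute into x ≡ 4 (mod 8): 20·t ≡ 4 − 0 = 4 (mod 8).
    Divide the congruence (and modulus) by g = 4: 5·t ≡ 1 (mod 2).
    Reduce coefficients mod 2: 1·t ≡ 1 (mod 2).
    So t ≡ 1 (mod 2).
    Then x = 0 + 20·1 = 20, valid modulo lcm(20, 8) = 40: x ≡ 20 (mod 40).
  Combine with x ≡ 10 (mod 21): gcd(40, 21) = 1; 10 - 20 = -10, which IS divisible by 1, so compatible.
    Write x = 20 + 40·t and substitute into x ≡ 10 (mod 21): 40·t ≡ 10 − 20 = -10 (mod 21).
    Reduce coefficients mod 21: 19·t ≡ 11 (mod 21).
    The inverse of 19 mod 21 is 10 (since 19·10 = 190 = 9·21 + 1), so t ≡ 10·11 = 110 ≡ 5 (mod 21).
    Then x = 20 + 40·5 = 220, valid modulo lcm(40, 21) = 840: x ≡ 220 (mod 840).
Verify: 220 mod 20 = 0, 220 mod 8 = 4, 220 mod 21 = 10.

x ≡ 220 (mod 840).


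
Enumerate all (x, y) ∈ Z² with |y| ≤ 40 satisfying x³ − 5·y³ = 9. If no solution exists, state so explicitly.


The equation is x³ - 5y³ = 9. For fixed y, x³ = 5·y³ + 9, so a solution requires the RHS to be a perfect cube.
Strategy: iterate y from -40 to 40, compute RHS = 5·y³ + 9, and check whether it is a (positive or negative) perfect cube.
Check small values of y:
  y = 0: RHS = 9 is not a perfect cube.
  y = 1: RHS = 14 is not a perfect cube.
  y = -1: RHS = 4 is not a perfect cube.
  y = 2: RHS = 49 is not a perfect cube.
  y = -2: RHS = -31 is not a perfect cube.
  y = 3: RHS = 144 is not a perfect cube.
  y = -3: RHS = -126 is not a perfect cube.
Continuing the search up to |y| = 40 finds no solutions either.
No (x, y) in the scanned range satisfies the equation.

No integer solutions with |y| ≤ 40.


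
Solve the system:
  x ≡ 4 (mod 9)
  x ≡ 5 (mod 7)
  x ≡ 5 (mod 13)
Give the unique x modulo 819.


Moduli 9, 7, 13 are pairwise coprime; by CRT there is a unique solution modulo M = 9 · 7 · 13 = 819.
Solve pairwise, accumulating the modulus:
  Start with x ≡ 4 (mod 9).
  Combine with x ≡ 5 (mod 7): since gcd(9, 7) = 1, we get a unique residue mod 63.
    Write x = 4 + 9·t and substitute into x ≡ 5 (mod 7): 9·t ≡ 5 − 4 = 1 (mod 7).
    Reduce coefficients mod 7: 2·t ≡ 1 (mod 7).
    The inverse of 2 mod 7 is 4 (since 2·4 = 8 = 1·7 + 1), so t ≡ 4·1 = 4 ≡ 4 (mod 7).
    Then x = 4 + 9·4 = 40, valid modulo lcm(9, 7) = 63: x ≡ 40 (mod 63).
  Combine with x ≡ 5 (mod 13): since gcd(63, 13) = 1, we get a unique residue mod 819.
    Write x = 40 + 63·t and substitute into x ≡ 5 (mod 13): 63·t ≡ 5 − 40 = -35 (mod 13).
    Reduce coefficients mod 13: 11·t ≡ 4 (mod 13).
    The inverse of 11 mod 13 is 6 (since 11·6 = 66 = 5·13 + 1), so t ≡ 6·4 = 24 ≡ 11 (mod 13).
    Then x = 40 + 63·11 = 733, valid modulo lcm(63, 13) = 819: x ≡ 733 (mod 819).
Verify: 733 mod 9 = 4 ✓, 733 mod 7 = 5 ✓, 733 mod 13 = 5 ✓.

x ≡ 733 (mod 819).


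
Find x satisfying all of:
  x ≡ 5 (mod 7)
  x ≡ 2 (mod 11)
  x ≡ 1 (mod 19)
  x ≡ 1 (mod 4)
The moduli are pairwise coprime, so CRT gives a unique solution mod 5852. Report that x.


Product of moduli M = 7 · 11 · 19 · 4 = 5852.
Merge one congruence at a time:
  Start: x ≡ 5 (mod 7).
  Combine with x ≡ 2 (mod 11); new modulus lcm = 77.
    Write x = 5 + 7·t and substitute into x ≡ 2 (mod 11): 7·t ≡ 2 − 5 = -3 (mod 11).
    Reduce coefficients mod 11: 7·t ≡ 8 (mod 11).
    The inverse of 7 mod 11 is 8 (since 7·8 = 56 = 5·11 + 1), so t ≡ 8·8 = 64 ≡ 9 (mod 11).
    Then x = 5 + 7·9 = 68, valid modulo lcm(7, 11) = 77: x ≡ 68 (mod 77).
  Combine with x ≡ 1 (mod 19); new modulus lcm = 1463.
    Write x = 68 + 77·t and substitute into x ≡ 1 (mod 19): 77·t ≡ 1 − 68 = -67 (mod 19).
    Reduce coefficients mod 19: 1·t ≡ 9 (mod 19).
    So t ≡ 9 (mod 19).
    Then x = 68 + 77·9 = 761, valid modulo lcm(77, 19) = 1463: x ≡ 761 (mod 1463).
  Combine with x ≡ 1 (mod 4); new modulus lcm = 5852.
    Write x = 761 + 1463·t and substitute into x ≡ 1 (mod 4): 1463·t ≡ 1 − 761 = -760 (mod 4).
    Reduce coefficients mod 4: 3·t ≡ 0 (mod 4).
    The inverse of 3 mod 4 is 3 (since 3·3 = 9 = 2·4 + 1), so t ≡ 3·0 = 0 ≡ 0 (mod 4).
    Then x = 761 + 1463·0 = 761, valid modulo lcm(1463, 4) = 5852: x ≡ 761 (mod 5852).
Verify against each original: 761 mod 7 = 5, 761 mod 11 = 2, 761 mod 19 = 1, 761 mod 4 = 1.

x ≡ 761 (mod 5852).


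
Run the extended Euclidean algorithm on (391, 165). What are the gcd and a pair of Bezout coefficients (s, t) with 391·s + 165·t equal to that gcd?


Euclidean algorithm on (391, 165) — divide until remainder is 0:
  391 = 2 · 165 + 61
  165 = 2 · 61 + 43
  61 = 1 · 43 + 18
  43 = 2 · 18 + 7
  18 = 2 · 7 + 4
  7 = 1 · 4 + 3
  4 = 1 · 3 + 1
  3 = 3 · 1 + 0
gcd(391, 165) = 1.
Track Bezout coefficients alongside the remainders: start with r₀ = 391 = a·1 + b·0 (s = 1, t = 0) and r₁ = 165 = a·0 + b·1 (s = 0, t = 1); each new remainder r_{k+1} = r_{k-1} − q_k·r_k inherits s_{k+1} = s_{k-1} − q_k·s_k, t_{k+1} = t_{k-1} − q_k·t_k, so r_k = a·s_k + b·t_k at every step:
  q = 2: r = 61, s = 1 − 2·0 = 1, t = 0 − 2·1 = -2  (check: 391·1 + 165·(-2) = 61)
  q = 2: r = 43, s = 0 − 2·1 = -2, t = 1 − 2·(-2) = 5  (check: 391·(-2) + 165·5 = 43)
  q = 1: r = 18, s = 1 − 1·(-2) = 3, t = -2 − 1·5 = -7  (check: 391·3 + 165·(-7) = 18)
  q = 2: r = 7, s = -2 − 2·3 = -8, t = 5 − 2·(-7) = 19  (check: 391·(-8) + 165·19 = 7)
  q = 2: r = 4, s = 3 − 2·(-8) = 19, t = -7 − 2·19 = -45  (check: 391·19 + 165·(-45) = 4)
  q = 1: r = 3, s = -8 − 1·19 = -27, t = 19 − 1·(-45) = 64  (check: 391·(-27) + 165·64 = 3)
  q = 1: r = 1, s = 19 − 1·(-27) = 46, t = -45 − 1·64 = -109  (check: 391·46 + 165·(-109) = 1)
The row with r = 1 (the gcd) gives the Bezout coefficients s = 46, t = -109.
Result: 391 · (46) + 165 · (-109) = 1.

gcd(391, 165) = 1; s = 46, t = -109 (check: 391·46 + 165·(-109) = 1).


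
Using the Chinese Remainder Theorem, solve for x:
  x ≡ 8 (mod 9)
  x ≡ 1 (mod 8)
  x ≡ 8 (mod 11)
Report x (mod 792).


Moduli 9, 8, 11 are pairwise coprime; by CRT there is a unique solution modulo M = 9 · 8 · 11 = 792.
Solve pairwise, accumulating the modulus:
  Start with x ≡ 8 (mod 9).
  Combine with x ≡ 1 (mod 8): since gcd(9, 8) = 1, we get a unique residue mod 72.
    Write x = 8 + 9·t and substitute into x ≡ 1 (mod 8): 9·t ≡ 1 − 8 = -7 (mod 8).
    Reduce coefficients mod 8: 1·t ≡ 1 (mod 8).
    So t ≡ 1 (mod 8).
    Then x = 8 + 9·1 = 17, valid modulo lcm(9, 8) = 72: x ≡ 17 (mod 72).
  Combine with x ≡ 8 (mod 11): since gcd(72, 11) = 1, we get a unique residue mod 792.
    Write x = 17 + 72·t and substitute into x ≡ 8 (mod 11): 72·t ≡ 8 − 17 = -9 (mod 11).
    Reduce coefficients mod 11: 6·t ≡ 2 (mod 11).
    The inverse of 6 mod 11 is 2 (since 6·2 = 12 = 1·11 + 1), so t ≡ 2·2 = 4 ≡ 4 (mod 11).
    Then x = 17 + 72·4 = 305, valid modulo lcm(72, 11) = 792: x ≡ 305 (mod 792).
Verify: 305 mod 9 = 8 ✓, 305 mod 8 = 1 ✓, 305 mod 11 = 8 ✓.

x ≡ 305 (mod 792).


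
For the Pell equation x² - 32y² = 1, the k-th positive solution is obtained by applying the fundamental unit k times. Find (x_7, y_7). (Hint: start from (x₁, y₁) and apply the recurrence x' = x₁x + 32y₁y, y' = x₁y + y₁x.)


Step 1: Find the fundamental solution (x₁, y₁) of x² - 32y² = 1.
  Expand √32 as a continued fraction. a₀ = ⌊√32⌋ = 5; iterate m_{k+1} = d_k·a_k − m_k, d_{k+1} = (32 − m_{k+1}²)/d_k, a_{k+1} = ⌊(a₀ + m_{k+1})/d_{k+1}⌋ (starting m₀ = 0, d₀ = 1), with convergents p_k = a_k·p_{k-1} + p_{k-2}, q_k = a_k·q_{k-1} + q_{k-2} (p₋₁ = 1, q₋₁ = 0):
  k = 0: a₀ = 5; p₀/q₀ = 5/1; p₀² − 32·q₀² = 25 − 32 = -7.
  k = 1: m = 5, d = 7, a = ⌊(5 + 5)/7⌋ = 1; p/q = (1·5 + 1)/(1·1 + 0) = 6/1; p² − 32·q² = 36 − 32 = 4.
  k = 2: m = 2, d = 4, a = ⌊(5 + 2)/4⌋ = 1; p/q = (1·6 + 5)/(1·1 + 1) = 11/2; p² − 32·q² = 121 − 128 = -7.
  k = 3: m = 2, d = 7, a = ⌊(5 + 2)/7⌋ = 1; p/q = (1·11 + 6)/(1·2 + 1) = 17/3; p² − 32·q² = 289 − 288 = 1.
  The first convergent with p² − 32·q² = 1 gives the fundamental solution (x₁, y₁) = (17, 3).
Step 2: Apply the recurrence (x_{n+1}, y_{n+1}) = (x₁x_n + 32y₁y_n, x₁y_n + y₁x_n) repeatedly.
  From (x_1, y_1) = (17, 3): x_2 = 17·17 + 32·3·3 = 577; y_2 = 17·3 + 3·17 = 102.
  From (x_2, y_2) = (577, 102): x_3 = 17·577 + 32·3·102 = 19601; y_3 = 17·102 + 3·577 = 3465.
  From (x_3, y_3) = (19601, 3465): x_4 = 17·19601 + 32·3·3465 = 665857; y_4 = 17·3465 + 3·19601 = 117708.
  From (x_4, y_4) = (665857, 117708): x_5 = 17·665857 + 32·3·117708 = 22619537; y_5 = 17·117708 + 3·665857 = 3998607.
  From (x_5, y_5) = (22619537, 3998607): x_6 = 17·22619537 + 32·3·3998607 = 768398401; y_6 = 17·3998607 + 3·22619537 = 135834930.
  From (x_6, y_6) = (768398401, 135834930): x_7 = 17·768398401 + 32·3·135834930 = 26102926097; y_7 = 17·135834930 + 3·768398401 = 4614389013.
Step 3: Verify x_7² - 32·y_7² = 681362750825443653409 - 681362750825443653408 = 1 (should be 1). ✓

(x_1, y_1) = (17, 3); (x_7, y_7) = (26102926097, 4614389013).


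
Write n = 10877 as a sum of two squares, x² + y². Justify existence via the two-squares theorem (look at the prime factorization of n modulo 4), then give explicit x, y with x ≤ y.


Step 1: Factor n = 10877 = 73 · 149.
Step 2: Check the mod-4 condition on each prime factor: 73 ≡ 1 (mod 4), exponent 1; 149 ≡ 1 (mod 4), exponent 1.
All primes ≡ 3 (mod 4) appear to even exponent (or don't appear), so by the two-squares theorem n IS expressible as a sum of two squares.
Step 3: Build a representation. Here n = 73 · 149 is a product of primes ≡ 1 (mod 4). Each prime p ≡ 1 (mod 4) is itself a sum of two squares; find a² by testing p − a² for a perfect square:
  73: 73 − 1² = 72, 73 − 2² = 69, 73 − 3² = 64 = 8² ⇒ 73 = 3² + 8².
  149: 149 − 1² = 148, 149 − 2² = 145, 149 − 3² = 140, 149 − 4² = 133, 149 − 5² = 124, 149 − 6² = 113, 149 − 7² = 100 = 10² ⇒ 149 = 7² + 10².
  Combine using the Brahmagupta–Fibonacci identity (a² + b²)(c² + d²) = (ac − bd)² + (ad + bc)² = (ac + bd)² + (ad − bc)²:
  73 · 149 = 10877: from (3² + 8²)(7² + 10²), take (3·7 − 8·10, 3·10 + 8·7) = (21 − 80, 30 + 56) = (-59, 86); dropping signs (only squares matter) gives (59, 86); check 59² + 86² = 3481 + 7396 = 10877 ✓.
Step 4: Order so x ≤ y and verify: 59² + 86² = 3481 + 7396 = 10877 = n. ✓

n = 10877 = 59² + 86² (one valid representation with x ≤ y).


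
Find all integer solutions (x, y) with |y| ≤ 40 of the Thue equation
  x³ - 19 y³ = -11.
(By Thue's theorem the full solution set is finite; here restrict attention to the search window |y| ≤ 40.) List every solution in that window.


The equation is x³ - 19y³ = -11. For fixed y, x³ = 19·y³ − 11, so a solution requires the RHS to be a perfect cube.
Strategy: iterate y from -40 to 40, compute RHS = 19·y³ − 11, and check whether it is a (positive or negative) perfect cube.
Check small values of y:
  y = 0: RHS = -11 is not a perfect cube.
  y = 1: RHS = 8 = (2)³ ⇒ x = 2 works.
  y = -1: RHS = -30 is not a perfect cube.
  y = 2: RHS = 141 is not a perfect cube.
  y = -2: RHS = -163 is not a perfect cube.
  y = 3: RHS = 502 is not a perfect cube.
  y = -3: RHS = -524 is not a perfect cube.
Continuing the search up to |y| = 40 finds no further solutions beyond those listed.
Collected solutions: (2, 1).

Solutions (with |y| ≤ 40): (2, 1).


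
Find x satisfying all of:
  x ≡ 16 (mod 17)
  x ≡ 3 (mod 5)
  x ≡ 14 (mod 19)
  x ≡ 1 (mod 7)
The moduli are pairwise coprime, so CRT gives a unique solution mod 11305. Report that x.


Product of moduli M = 17 · 5 · 19 · 7 = 11305.
Merge one congruence at a time:
  Start: x ≡ 16 (mod 17).
  Combine with x ≡ 3 (mod 5); new modulus lcm = 85.
    Write x = 16 + 17·t and substitute into x ≡ 3 (mod 5): 17·t ≡ 3 − 16 = -13 (mod 5).
    Reduce coefficients mod 5: 2·t ≡ 2 (mod 5).
    The inverse of 2 mod 5 is 3 (since 2·3 = 6 = 1·5 + 1), so t ≡ 3·2 = 6 ≡ 1 (mod 5).
    Then x = 16 + 17·1 = 33, valid modulo lcm(17, 5) = 85: x ≡ 33 (mod 85).
  Combine with x ≡ 14 (mod 19); new modulus lcm = 1615.
    Write x = 33 + 85·t and substitute into x ≡ 14 (mod 19): 85·t ≡ 14 − 33 = -19 (mod 19).
    Reduce coefficients mod 19: 9·t ≡ 0 (mod 19).
    The inverse of 9 mod 19 is 17 (since 9·17 = 153 = 8·19 + 1), so t ≡ 17·0 = 0 ≡ 0 (mod 19).
    Then x = 33 + 85·0 = 33, valid modulo lcm(85, 19) = 1615: x ≡ 33 (mod 1615).
  Combine with x ≡ 1 (mod 7); new modulus lcm = 11305.
    Write x = 33 + 1615·t and substitute into x ≡ 1 (mod 7): 1615·t ≡ 1 − 33 = -32 (mod 7).
    Reduce coefficients mod 7: 5·t ≡ 3 (mod 7).
    The inverse of 5 mod 7 is 3 (since 5·3 = 15 = 2·7 + 1), so t ≡ 3·3 = 9 ≡ 2 (mod 7).
    Then x = 33 + 1615·2 = 3263, valid modulo lcm(1615, 7) = 11305: x ≡ 3263 (mod 11305).
Verify against each original: 3263 mod 17 = 16, 3263 mod 5 = 3, 3263 mod 19 = 14, 3263 mod 7 = 1.

x ≡ 3263 (mod 11305).


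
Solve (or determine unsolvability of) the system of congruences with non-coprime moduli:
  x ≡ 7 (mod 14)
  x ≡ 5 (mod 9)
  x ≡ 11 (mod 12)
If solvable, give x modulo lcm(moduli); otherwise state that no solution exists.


Moduli 14, 9, 12 are not pairwise coprime, so CRT works modulo lcm(m_i) when all pairwise compatibility conditions hold.
Pairwise compatibility: gcd(m_i, m_j) must divide a_i - a_j for every pair.
Merge one congruence at a time:
  Start: x ≡ 7 (mod 14).
  Combine with x ≡ 5 (mod 9): gcd(14, 9) = 1; 5 - 7 = -2, which IS divisible by 1, so compatible.
    Write x = 7 + 14·t and substitute into x ≡ 5 (mod 9): 14·t ≡ 5 − 7 = -2 (mod 9).
    Reduce coefficients mod 9: 5·t ≡ 7 (mod 9).
    The inverse of 5 mod 9 is 2 (since 5·2 = 10 = 1·9 + 1), so t ≡ 2·7 = 14 ≡ 5 (mod 9).
    Then x = 7 + 14·5 = 77, valid modulo lcm(14, 9) = 126: x ≡ 77 (mod 126).
  Combine with x ≡ 11 (mod 12): gcd(126, 12) = 6; 11 - 77 = -66, which IS divisible by 6, so compatible.
    Write x = 77 + 126·t and substitute into x ≡ 11 (mod 12): 126·t ≡ 11 − 77 = -66 (mod 12).
    Divide the congruence (and modulus) by g = 6: 21·t ≡ -11 (mod 2).
    Reduce coefficients mod 2: 1·t ≡ 1 (mod 2).
    So t ≡ 1 (mod 2).
    Then x = 77 + 126·1 = 203, valid modulo lcm(126, 12) = 252: x ≡ 203 (mod 252).
Verify: 203 mod 14 = 7, 203 mod 9 = 5, 203 mod 12 = 11.

x ≡ 203 (mod 252).


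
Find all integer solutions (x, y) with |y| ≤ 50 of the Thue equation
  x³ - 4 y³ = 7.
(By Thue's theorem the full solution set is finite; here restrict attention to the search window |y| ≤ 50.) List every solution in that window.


The equation is x³ - 4y³ = 7. For fixed y, x³ = 4·y³ + 7, so a solution requires the RHS to be a perfect cube.
Strategy: iterate y from -50 to 50, compute RHS = 4·y³ + 7, and check whether it is a (positive or negative) perfect cube.
Check small values of y:
  y = 0: RHS = 7 is not a perfect cube.
  y = 1: RHS = 11 is not a perfect cube.
  y = -1: RHS = 3 is not a perfect cube.
  y = 2: RHS = 39 is not a perfect cube.
  y = -2: RHS = -25 is not a perfect cube.
  y = 3: RHS = 115 is not a perfect cube.
  y = -3: RHS = -101 is not a perfect cube.
Continuing the search up to |y| = 50 finds no solutions either.
No (x, y) in the scanned range satisfies the equation.

No integer solutions with |y| ≤ 50.


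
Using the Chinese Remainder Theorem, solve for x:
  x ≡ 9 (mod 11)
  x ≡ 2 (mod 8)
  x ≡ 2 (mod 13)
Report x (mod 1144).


Moduli 11, 8, 13 are pairwise coprime; by CRT there is a unique solution modulo M = 11 · 8 · 13 = 1144.
Solve pairwise, accumulating the modulus:
  Start with x ≡ 9 (mod 11).
  Combine with x ≡ 2 (mod 8): since gcd(11, 8) = 1, we get a unique residue mod 88.
    Write x = 9 + 11·t and substitute into x ≡ 2 (mod 8): 11·t ≡ 2 − 9 = -7 (mod 8).
    Reduce coefficients mod 8: 3·t ≡ 1 (mod 8).
    The inverse of 3 mod 8 is 3 (since 3·3 = 9 = 1·8 + 1), so t ≡ 3·1 = 3 ≡ 3 (mod 8).
    Then x = 9 + 11·3 = 42, valid modulo lcm(11, 8) = 88: x ≡ 42 (mod 88).
  Combine with x ≡ 2 (mod 13): since gcd(88, 13) = 1, we get a unique residue mod 1144.
    Write x = 42 + 88·t and substitute into x ≡ 2 (mod 13): 88·t ≡ 2 − 42 = -40 (mod 13).
    Reduce coefficients mod 13: 10·t ≡ 12 (mod 13).
    The inverse of 10 mod 13 is 4 (since 10·4 = 40 = 3·13 + 1), so t ≡ 4·12 = 48 ≡ 9 (mod 13).
    Then x = 42 + 88·9 = 834, valid modulo lcm(88, 13) = 1144: x ≡ 834 (mod 1144).
Verify: 834 mod 11 = 9 ✓, 834 mod 8 = 2 ✓, 834 mod 13 = 2 ✓.

x ≡ 834 (mod 1144).


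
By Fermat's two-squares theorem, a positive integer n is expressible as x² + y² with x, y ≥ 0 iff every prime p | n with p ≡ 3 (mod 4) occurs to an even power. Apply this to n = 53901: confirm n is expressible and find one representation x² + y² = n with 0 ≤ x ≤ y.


Step 1: Factor n = 53901 = 3^2 · 53 · 113.
Step 2: Check the mod-4 condition on each prime factor: 3 ≡ 3 (mod 4), exponent 2 (must be even); 53 ≡ 1 (mod 4), exponent 1; 113 ≡ 1 (mod 4), exponent 1.
All primes ≡ 3 (mod 4) appear to even exponent (or don't appear), so by the two-squares theorem n IS expressible as a sum of two squares.
Step 3: Build a representation. Group n = k² · m with k = 3 and m = 53 · 113 = 5989 (a product of primes ≡ 1 (mod 4)); a representation of m scales to one of n via (k·x)² + (k·y)² = k²(x² + y²). Each prime p ≡ 1 (mod 4) is itself a sum of two squares; find a² by testing p − a² for a perfect square:
  53: 53 − 1² = 52, 53 − 2² = 49 = 7² ⇒ 53 = 2² + 7².
  113: 113 − 1² = 112, 113 − 2² = 109, 113 − 3² = 104, 113 − 4² = 97, 113 − 5² = 88, 113 − 6² = 77, 113 − 7² = 64 = 8² ⇒ 113 = 7² + 8².
  Combine using the Brahmagupta–Fibonacci identity (a² + b²)(c² + d²) = (ac − bd)² + (ad + bc)² = (ac + bd)² + (ad − bc)²:
  53 · 113 = 5989: from (2² + 7²)(7² + 8²), take (2·7 − 7·8, 2·8 + 7·7) = (14 − 56, 16 + 49) = (-42, 65); dropping signs (only squares matter) gives (42, 65); check 42² + 65² = 1764 + 4225 = 5989 ✓.
  Scale by k = 3: (3·42, 3·65) = (126, 195).
Step 4: Order so x ≤ y and verify: 126² + 195² = 15876 + 38025 = 53901 = n. ✓

n = 53901 = 126² + 195² (one valid representation with x ≤ y).


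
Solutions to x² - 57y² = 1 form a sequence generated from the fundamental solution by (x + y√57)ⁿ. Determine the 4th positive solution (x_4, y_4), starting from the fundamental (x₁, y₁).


Step 1: Find the fundamental solution (x₁, y₁) of x² - 57y² = 1.
  Expand √57 as a continued fraction. a₀ = ⌊√57⌋ = 7; iterate m_{k+1} = d_k·a_k − m_k, d_{k+1} = (57 − m_{k+1}²)/d_k, a_{k+1} = ⌊(a₀ + m_{k+1})/d_{k+1}⌋ (starting m₀ = 0, d₀ = 1), with convergents p_k = a_k·p_{k-1} + p_{k-2}, q_k = a_k·q_{k-1} + q_{k-2} (p₋₁ = 1, q₋₁ = 0):
  k = 0: a₀ = 7; p₀/q₀ = 7/1; p₀² − 57·q₀² = 49 − 57 = -8.
  k = 1: m = 7, d = 8, a = ⌊(7 + 7)/8⌋ = 1; p/q = (1·7 + 1)/(1·1 + 0) = 8/1; p² − 57·q² = 64 − 57 = 7.
  k = 2: m = 1, d = 7, a = ⌊(7 + 1)/7⌋ = 1; p/q = (1·8 + 7)/(1·1 + 1) = 15/2; p² − 57·q² = 225 − 228 = -3.
  k = 3: m = 6, d = 3, a = ⌊(7 + 6)/3⌋ = 4; p/q = (4·15 + 8)/(4·2 + 1) = 68/9; p² − 57·q² = 4624 − 4617 = 7.
  k = 4: m = 6, d = 7, a = ⌊(7 + 6)/7⌋ = 1; p/q = (1·68 + 15)/(1·9 + 2) = 83/11; p² − 57·q² = 6889 − 6897 = -8.
  k = 5: m = 1, d = 8, a = ⌊(7 + 1)/8⌋ = 1; p/q = (1·83 + 68)/(1·11 + 9) = 151/20; p² − 57·q² = 22801 − 22800 = 1.
  The first convergent with p² − 57·q² = 1 gives the fundamental solution (x₁, y₁) = (151, 20).
Step 2: Apply the recurrence (x_{n+1}, y_{n+1}) = (x₁x_n + 57y₁y_n, x₁y_n + y₁x_n) repeatedly.
  From (x_1, y_1) = (151, 20): x_2 = 151·151 + 57·20·20 = 45601; y_2 = 151·20 + 20·151 = 6040.
  From (x_2, y_2) = (45601, 6040): x_3 = 151·45601 + 57·20·6040 = 13771351; y_3 = 151·6040 + 20·45601 = 1824060.
  From (x_3, y_3) = (13771351, 1824060): x_4 = 151·13771351 + 57·20·1824060 = 4158902401; y_4 = 151·1824060 + 20·13771351 = 550860080.
Step 3: Verify x_4² - 57·y_4² = 17296469181043564801 - 17296469181043564800 = 1 (should be 1). ✓

(x_1, y_1) = (151, 20); (x_4, y_4) = (4158902401, 550860080).


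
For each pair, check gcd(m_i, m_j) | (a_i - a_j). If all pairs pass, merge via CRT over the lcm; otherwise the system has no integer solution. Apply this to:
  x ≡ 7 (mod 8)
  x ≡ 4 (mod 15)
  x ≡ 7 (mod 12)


Moduli 8, 15, 12 are not pairwise coprime, so CRT works modulo lcm(m_i) when all pairwise compatibility conditions hold.
Pairwise compatibility: gcd(m_i, m_j) must divide a_i - a_j for every pair.
Merge one congruence at a time:
  Start: x ≡ 7 (mod 8).
  Combine with x ≡ 4 (mod 15): gcd(8, 15) = 1; 4 - 7 = -3, which IS divisible by 1, so compatible.
    Write x = 7 + 8·t and substitute into x ≡ 4 (mod 15): 8·t ≡ 4 − 7 = -3 (mod 15).
    Reduce coefficients mod 15: 8·t ≡ 12 (mod 15).
    The inverse of 8 mod 15 is 2 (since 8·2 = 16 = 1·15 + 1), so t ≡ 2·12 = 24 ≡ 9 (mod 15).
    Then x = 7 + 8·9 = 79, valid modulo lcm(8, 15) = 120: x ≡ 79 (mod 120).
  Combine with x ≡ 7 (mod 12): gcd(120, 12) = 12; 7 - 79 = -72, which IS divisible by 12, so compatible.
    Write x = 79 + 120·t and substitute into x ≡ 7 (mod 12): 120·t ≡ 7 − 79 = -72 (mod 12).
    Divide the congruence (and modulus) by g = 12: 10·t ≡ -6 (mod 1).
    Modulo 1 every t works; take t = 0.
    Then x = 79 + 120·0 = 79, valid modulo lcm(120, 12) = 120: x ≡ 79 (mod 120).
Verify: 79 mod 8 = 7, 79 mod 15 = 4, 79 mod 12 = 7.

x ≡ 79 (mod 120).


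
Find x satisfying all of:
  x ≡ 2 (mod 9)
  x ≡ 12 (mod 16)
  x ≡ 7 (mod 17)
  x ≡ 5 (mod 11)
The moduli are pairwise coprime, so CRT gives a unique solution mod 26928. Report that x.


Product of moduli M = 9 · 16 · 17 · 11 = 26928.
Merge one congruence at a time:
  Start: x ≡ 2 (mod 9).
  Combine with x ≡ 12 (mod 16); new modulus lcm = 144.
    Write x = 2 + 9·t and substitute into x ≡ 12 (mod 16): 9·t ≡ 12 − 2 = 10 (mod 16).
    The inverse of 9 mod 16 is 9 (since 9·9 = 81 = 5·16 + 1), so t ≡ 9·10 = 90 ≡ 10 (mod 16).
    Then x = 2 + 9·10 = 92, valid modulo lcm(9, 16) = 144: x ≡ 92 (mod 144).
  Combine with x ≡ 7 (mod 17); new modulus lcm = 2448.
    Write x = 92 + 144·t and substitute into x ≡ 7 (mod 17): 144·t ≡ 7 − 92 = -85 (mod 17).
    Reduce coefficients mod 17: 8·t ≡ 0 (mod 17).
    The inverse of 8 mod 17 is 15 (since 8·15 = 120 = 7·17 + 1), so t ≡ 15·0 = 0 ≡ 0 (mod 17).
    Then x = 92 + 144·0 = 92, valid modulo lcm(144, 17) = 2448: x ≡ 92 (mod 2448).
  Combine with x ≡ 5 (mod 11); new modulus lcm = 26928.
    Write x = 92 + 2448·t and substitute into x ≡ 5 (mod 11): 2448·t ≡ 5 − 92 = -87 (mod 11).
    Reduce coefficients mod 11: 6·t ≡ 1 (mod 11).
    The inverse of 6 mod 11 is 2 (since 6·2 = 12 = 1·11 + 1), so t ≡ 2·1 = 2 ≡ 2 (mod 11).
    Then x = 92 + 2448·2 = 4988, valid modulo lcm(2448, 11) = 26928: x ≡ 4988 (mod 26928).
Verify against each original: 4988 mod 9 = 2, 4988 mod 16 = 12, 4988 mod 17 = 7, 4988 mod 11 = 5.

x ≡ 4988 (mod 26928).
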